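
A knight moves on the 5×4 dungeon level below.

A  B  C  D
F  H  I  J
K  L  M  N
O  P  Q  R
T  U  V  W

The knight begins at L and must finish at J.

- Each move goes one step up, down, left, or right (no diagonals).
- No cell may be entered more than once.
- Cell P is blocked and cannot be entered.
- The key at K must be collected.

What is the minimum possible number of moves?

5

Any route passes through K somewhere between L and J. Summing Manhattan distances along the two legs (L → K → J) gives a lower bound of 1 + 4 = 5 moves.
A route of 5 moves achieves this: L → K → F → H → I → J.
Since 5 matches the lower bound, it is optimal.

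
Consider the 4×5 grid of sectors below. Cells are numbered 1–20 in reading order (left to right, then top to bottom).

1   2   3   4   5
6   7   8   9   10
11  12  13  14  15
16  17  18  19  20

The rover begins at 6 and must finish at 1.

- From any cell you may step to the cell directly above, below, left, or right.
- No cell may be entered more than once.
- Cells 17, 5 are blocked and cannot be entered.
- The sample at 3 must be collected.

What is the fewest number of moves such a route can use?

5

Any route passes through 3 somewhere between 6 and 1. Summing Manhattan distances along the two legs (6 → 3 → 1) gives a lower bound of 3 + 2 = 5 moves.
A route of 5 moves achieves this: 6 → 7 → 8 → 3 → 2 → 1.
Since 5 matches the lower bound, it is optimal.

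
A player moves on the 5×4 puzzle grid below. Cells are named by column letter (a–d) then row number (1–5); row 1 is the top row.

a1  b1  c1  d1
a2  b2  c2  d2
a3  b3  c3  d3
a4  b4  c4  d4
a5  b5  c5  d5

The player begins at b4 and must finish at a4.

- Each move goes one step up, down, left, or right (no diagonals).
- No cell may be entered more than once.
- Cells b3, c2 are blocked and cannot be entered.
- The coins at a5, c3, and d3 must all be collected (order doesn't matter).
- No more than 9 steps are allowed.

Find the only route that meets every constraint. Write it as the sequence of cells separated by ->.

b4 -> c4 -> c3 -> d3 -> d4 -> d5 -> c5 -> b5 -> a5 -> a4

The 9-move cap with required stops at a5, c3, d3 leaves no slack for detours.
Route from b4: right to c4, up to c3, right to d3, 2× down (reaching d5), 3× left (reaching a5), up to a4 — 9 moves in all.
Check: all required cells visited; 9 ≤ 9 moves.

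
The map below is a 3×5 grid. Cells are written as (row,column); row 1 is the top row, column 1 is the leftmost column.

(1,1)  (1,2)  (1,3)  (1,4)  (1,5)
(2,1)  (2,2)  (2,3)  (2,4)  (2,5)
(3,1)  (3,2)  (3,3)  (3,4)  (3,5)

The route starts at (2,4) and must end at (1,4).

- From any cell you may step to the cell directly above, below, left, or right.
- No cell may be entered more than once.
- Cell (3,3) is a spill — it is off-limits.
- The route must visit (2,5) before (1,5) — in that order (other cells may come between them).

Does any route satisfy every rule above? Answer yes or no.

yes

One route that works: (2,4) → (2,5) → (1,5) → (1,4).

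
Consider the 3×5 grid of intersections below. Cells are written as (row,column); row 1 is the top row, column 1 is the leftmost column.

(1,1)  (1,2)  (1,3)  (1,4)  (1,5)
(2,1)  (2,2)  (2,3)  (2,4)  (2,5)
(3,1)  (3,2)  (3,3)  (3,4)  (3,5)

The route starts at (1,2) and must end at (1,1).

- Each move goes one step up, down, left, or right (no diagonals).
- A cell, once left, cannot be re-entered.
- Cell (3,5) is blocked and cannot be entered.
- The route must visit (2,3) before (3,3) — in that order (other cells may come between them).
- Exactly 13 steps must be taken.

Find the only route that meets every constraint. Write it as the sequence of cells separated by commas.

The waypoints must appear in the order (2,3), (3,3), with no cell reused.
Route from (1,2): down 1 to (2,2), right 1 to (2,3), up 1 to (1,3), right 2 to (1,5), down 1 to (2,5), left 1 to (2,4), down 1 to (3,4), left 3 to (3,1), up 2 to (1,1) — 13 moves in all.
Check: order respected ((2,3) at step 2, (3,3) at step 9); 13 moves as required.

(1,2), (2,2), (2,3), (1,3), (1,4), (1,5), (2,5), (2,4), (3,4), (3,3), (3,2), (3,1), (2,1), (1,1)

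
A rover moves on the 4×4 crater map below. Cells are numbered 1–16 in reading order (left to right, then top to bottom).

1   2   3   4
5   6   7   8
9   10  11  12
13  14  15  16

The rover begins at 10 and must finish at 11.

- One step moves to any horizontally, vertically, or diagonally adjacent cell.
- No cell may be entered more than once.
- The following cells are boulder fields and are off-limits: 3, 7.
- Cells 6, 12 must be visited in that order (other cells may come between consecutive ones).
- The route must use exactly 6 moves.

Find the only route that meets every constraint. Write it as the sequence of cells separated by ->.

The waypoints must appear in the order 6, 12, with no cell reused.
Route from 10: up 1 to 6, down-left 1 to 9, down-right 1 to 14, right 1 to 15, up-right 1 to 12, left 1 to 11 — 6 moves in all.
Check: order respected (6 at step 1, 12 at step 5); 6 moves as required.

10 -> 6 -> 9 -> 14 -> 15 -> 12 -> 11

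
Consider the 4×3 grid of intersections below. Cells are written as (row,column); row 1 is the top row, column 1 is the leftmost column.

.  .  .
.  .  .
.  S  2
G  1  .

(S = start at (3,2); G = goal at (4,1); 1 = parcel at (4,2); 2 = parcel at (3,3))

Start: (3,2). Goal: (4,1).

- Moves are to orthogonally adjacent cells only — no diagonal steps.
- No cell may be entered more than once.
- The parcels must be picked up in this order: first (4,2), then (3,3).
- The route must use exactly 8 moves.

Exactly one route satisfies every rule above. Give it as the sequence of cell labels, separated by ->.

The waypoints must appear in the order (4,2), (3,3), with no cell reused.
Route from (3,2): down 1 to (4,2), right 1 to (4,3), up 2 to (2,3), left 2 to (2,1), down 2 to (4,1) — 8 moves in all.
Check: order respected (1 at step 1, 2 at step 3); 8 moves as required.

(3,2) -> (4,2) -> (4,3) -> (3,3) -> (2,3) -> (2,2) -> (2,1) -> (3,1) -> (4,1)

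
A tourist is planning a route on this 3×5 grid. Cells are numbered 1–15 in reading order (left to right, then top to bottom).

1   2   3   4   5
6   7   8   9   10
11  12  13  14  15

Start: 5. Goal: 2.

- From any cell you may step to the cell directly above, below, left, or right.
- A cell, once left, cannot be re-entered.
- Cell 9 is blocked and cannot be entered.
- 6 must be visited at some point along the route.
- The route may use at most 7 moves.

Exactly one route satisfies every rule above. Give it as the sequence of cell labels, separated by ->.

5 -> 4 -> 3 -> 8 -> 7 -> 6 -> 1 -> 2

Any route must reach 6 and still end at 2 within 7 moves, so the order of the required stops is forced.
Route from 5: 2× left (reaching 3), down to 8, 2× left (reaching 6), up to 1, right to 2 — 7 moves in all.
Check: all required cells visited; 7 ≤ 7 moves.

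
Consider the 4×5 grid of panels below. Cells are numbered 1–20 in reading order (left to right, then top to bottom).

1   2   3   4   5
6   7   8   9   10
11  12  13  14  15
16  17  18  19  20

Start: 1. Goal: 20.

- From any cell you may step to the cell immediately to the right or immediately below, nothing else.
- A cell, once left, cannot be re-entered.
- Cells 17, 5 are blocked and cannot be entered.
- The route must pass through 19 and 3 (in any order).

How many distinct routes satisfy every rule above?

4

A right/down-only route from 1 to 20 makes exactly 3 down-moves and 4 right-moves in some order.
With no other constraints that would be C(7,3) = 35 routes.
A monotone route can only reach the required cells in the order 3, 19, so split there and multiply the segment counts (each segment already excludes blocked cells): 1→3: 1; 3→19: 4; 19→20: 1; product = 4.
That gives 4 routes.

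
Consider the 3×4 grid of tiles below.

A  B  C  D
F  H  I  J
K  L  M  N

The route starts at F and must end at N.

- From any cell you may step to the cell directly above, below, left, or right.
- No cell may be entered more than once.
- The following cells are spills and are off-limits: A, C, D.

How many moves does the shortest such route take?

4

The Manhattan distance from F to N is |2−3| + |1−4| = 4, so at least 4 moves are needed.
A route of 4 moves achieves this: F → K → L → M → N.
Since 4 matches the lower bound, it is optimal.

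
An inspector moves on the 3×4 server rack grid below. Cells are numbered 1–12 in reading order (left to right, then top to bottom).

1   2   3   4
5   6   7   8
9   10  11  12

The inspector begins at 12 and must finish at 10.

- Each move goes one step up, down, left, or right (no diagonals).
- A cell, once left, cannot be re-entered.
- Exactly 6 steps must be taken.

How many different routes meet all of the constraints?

7

Need simple routes of exactly 6 moves from 12 to 10 (Manhattan distance 2, so 2 moves are spent on a detour and 2 undoing it).
Enumerating: 12 8 4 3 7 11 10 | 12 8 4 3 7 6 10 | 12 8 4 3 2 6 10 | 12 8 7 3 2 6 10 | 12 8 7 6 5 9 10 | 12 11 7 3 2 6 10 | 12 11 7 6 5 9 10.
That gives 7 routes.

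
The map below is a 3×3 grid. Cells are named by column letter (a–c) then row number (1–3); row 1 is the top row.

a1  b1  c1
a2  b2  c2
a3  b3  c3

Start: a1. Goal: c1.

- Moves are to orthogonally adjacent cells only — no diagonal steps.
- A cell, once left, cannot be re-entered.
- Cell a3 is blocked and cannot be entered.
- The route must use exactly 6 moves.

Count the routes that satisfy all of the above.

2

Need simple routes of exactly 6 moves from a1 to c1 (Manhattan distance 2, so 2 moves are spent on a detour and 2 undoing it).
Enumerating: a1 a2 b2 b3 c3 c2 c1 | a1 b1 b2 b3 c3 c2 c1.
That gives 2 routes.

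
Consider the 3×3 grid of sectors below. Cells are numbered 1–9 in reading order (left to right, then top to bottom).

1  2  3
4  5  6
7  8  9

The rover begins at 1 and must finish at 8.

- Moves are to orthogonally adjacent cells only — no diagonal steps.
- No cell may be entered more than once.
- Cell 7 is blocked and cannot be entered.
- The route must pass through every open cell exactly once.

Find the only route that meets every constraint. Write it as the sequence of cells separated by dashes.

1 - 4 - 5 - 2 - 3 - 6 - 9 - 8

Need to visit all 8 open cells exactly once, starting at 1 and ending at 8.
Cell 3 has only two open neighbours (6 and 2), so the path must pass straight through it: one of those is the cell it's entered from and the other is where it exits.
Route from 1: down to 4, right to 5, up to 2, right to 3, 2× down (reaching 9), left to 8 — 7 moves in all.
Check: all 8 open cells covered.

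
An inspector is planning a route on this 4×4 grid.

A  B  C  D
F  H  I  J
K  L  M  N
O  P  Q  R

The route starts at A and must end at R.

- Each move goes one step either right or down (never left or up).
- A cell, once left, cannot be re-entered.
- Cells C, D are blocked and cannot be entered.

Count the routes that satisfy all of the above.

16

A right/down-only route from A to R makes exactly 3 down-moves and 3 right-moves in some order.
With no other constraints that would be C(6,3) = 20 routes.
Subtract routes through each blocked cell (inclusion–exclusion for overlaps): − through C: 4 − through D: 1 + through C&D: 1 → 16.
That gives 16 routes.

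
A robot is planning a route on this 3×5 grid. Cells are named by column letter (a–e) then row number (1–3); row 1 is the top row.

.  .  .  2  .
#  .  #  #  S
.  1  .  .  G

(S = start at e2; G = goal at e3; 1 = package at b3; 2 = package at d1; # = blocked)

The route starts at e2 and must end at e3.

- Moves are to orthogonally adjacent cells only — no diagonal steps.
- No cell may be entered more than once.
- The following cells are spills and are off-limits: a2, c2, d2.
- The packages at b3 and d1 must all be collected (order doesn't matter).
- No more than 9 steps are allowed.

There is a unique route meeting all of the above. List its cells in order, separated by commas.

e2, e1, d1, c1, b1, b2, b3, c3, d3, e3

The budget equals the shortest possible length, so every move has to be on a shortest route through the required cells.
Route from e2: up 1 to e1, left 3 to b1, down 2 to b3, right 3 to e3 — 9 moves in all.
Check: all required cells visited; 9 ≤ 9 moves.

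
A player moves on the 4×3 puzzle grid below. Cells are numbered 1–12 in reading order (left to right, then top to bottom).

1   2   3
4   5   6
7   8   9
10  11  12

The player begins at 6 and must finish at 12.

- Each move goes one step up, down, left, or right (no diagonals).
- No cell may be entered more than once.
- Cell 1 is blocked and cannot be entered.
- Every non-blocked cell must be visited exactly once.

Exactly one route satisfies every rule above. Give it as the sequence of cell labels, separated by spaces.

6 3 2 5 4 7 10 11 8 9 12

Need to visit all 11 open cells exactly once, starting at 6 and ending at 12.
Cell 10 has only two open neighbours (7 and 11), so the path must pass straight through it: one of those is the cell it's entered from and the other is where it exits.
Route from 6: up 1 to 3, left 1 to 2, down 1 to 5, left 1 to 4, down 2 to 10, right 1 to 11, up 1 to 8, right 1 to 9, down 1 to 12 — 10 moves in all.
Check: all 11 open cells covered.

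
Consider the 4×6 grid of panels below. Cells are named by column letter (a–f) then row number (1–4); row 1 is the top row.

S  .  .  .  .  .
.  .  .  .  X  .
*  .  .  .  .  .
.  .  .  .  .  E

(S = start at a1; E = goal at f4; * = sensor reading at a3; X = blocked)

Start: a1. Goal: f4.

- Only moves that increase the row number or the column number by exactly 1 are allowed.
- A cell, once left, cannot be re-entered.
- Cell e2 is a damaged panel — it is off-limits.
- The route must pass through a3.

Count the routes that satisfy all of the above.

6

A right/down-only route from a1 to f4 makes exactly 3 down-moves and 5 right-moves in some order.
With no other constraints that would be C(8,3) = 56 routes.
Split at a3 and multiply the segment counts (each segment already excludes blocked cells): a1→a3: 1; a3→f4: 6; product = 6.
That gives 6 routes.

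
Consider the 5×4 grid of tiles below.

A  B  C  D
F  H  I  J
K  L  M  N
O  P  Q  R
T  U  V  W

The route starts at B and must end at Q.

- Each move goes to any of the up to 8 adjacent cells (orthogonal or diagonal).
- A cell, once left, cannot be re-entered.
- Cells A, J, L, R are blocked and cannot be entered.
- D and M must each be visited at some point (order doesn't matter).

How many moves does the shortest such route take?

5

Any route passes through D and M in some order between B and Q. Summing Chebyshev distances along each leg and taking the cheapest ordering (B → D → M → Q) gives a lower bound of 2 + 2 + 1 = 5 moves.
A route of 5 moves achieves this: B → C → D → I → M → Q.
Since 5 matches the lower bound, it is optimal.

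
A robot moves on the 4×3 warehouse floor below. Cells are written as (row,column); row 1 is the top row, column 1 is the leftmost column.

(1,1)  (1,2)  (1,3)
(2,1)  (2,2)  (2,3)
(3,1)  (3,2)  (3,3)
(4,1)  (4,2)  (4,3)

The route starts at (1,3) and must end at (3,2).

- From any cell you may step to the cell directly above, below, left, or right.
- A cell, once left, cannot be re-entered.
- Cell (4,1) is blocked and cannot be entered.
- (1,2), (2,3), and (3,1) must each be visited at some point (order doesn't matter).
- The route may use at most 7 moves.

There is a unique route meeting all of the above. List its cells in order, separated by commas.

The 7-move cap with required stops at (1,2), (2,3), (3,1) leaves no slack for detours.
Route from (1,3): down 1 to (2,3), left 1 to (2,2), up 1 to (1,2), left 1 to (1,1), down 2 to (3,1), right 1 to (3,2) — 7 moves in all.
Check: all required cells visited; 7 ≤ 7 moves.

(1,3), (2,3), (2,2), (1,2), (1,1), (2,1), (3,1), (3,2)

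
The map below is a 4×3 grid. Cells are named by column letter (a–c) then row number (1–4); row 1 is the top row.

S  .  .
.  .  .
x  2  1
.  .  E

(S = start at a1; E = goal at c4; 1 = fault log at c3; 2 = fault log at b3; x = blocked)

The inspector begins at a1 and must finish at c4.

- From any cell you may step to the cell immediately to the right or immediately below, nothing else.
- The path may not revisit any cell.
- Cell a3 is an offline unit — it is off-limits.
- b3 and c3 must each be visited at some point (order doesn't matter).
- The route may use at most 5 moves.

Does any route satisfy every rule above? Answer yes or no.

One route that works: a1 → a2 → b2 → b3 → c3 → c4.

yes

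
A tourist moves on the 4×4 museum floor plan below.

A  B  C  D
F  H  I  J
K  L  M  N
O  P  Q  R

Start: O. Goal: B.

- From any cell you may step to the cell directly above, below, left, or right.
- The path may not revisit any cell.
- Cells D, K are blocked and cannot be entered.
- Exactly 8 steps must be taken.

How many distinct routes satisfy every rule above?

Need simple routes of exactly 8 moves from O to B (Manhattan distance 4, so 2 moves are spent on a detour and 2 undoing it).
Branch systematically from the start, pruning whenever the remaining move budget drops below the Manhattan distance to B or differs from it in parity. Every completion starts via P: 13.
That gives 13 routes.

13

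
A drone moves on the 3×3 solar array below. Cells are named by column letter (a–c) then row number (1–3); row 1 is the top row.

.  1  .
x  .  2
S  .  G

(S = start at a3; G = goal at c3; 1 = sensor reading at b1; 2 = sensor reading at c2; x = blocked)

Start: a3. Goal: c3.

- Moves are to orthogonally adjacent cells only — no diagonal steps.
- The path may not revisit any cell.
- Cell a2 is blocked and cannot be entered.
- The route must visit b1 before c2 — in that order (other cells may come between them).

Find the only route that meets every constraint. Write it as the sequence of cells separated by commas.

The waypoints must appear in the order b1, c2, with no cell reused.
Route from a3: right 1 to b3, up 2 to b1, right 1 to c1, down 2 to c3 — 6 moves in all.
Check: order respected (1 at step 3, 2 at step 5).

a3, b3, b2, b1, c1, c2, c3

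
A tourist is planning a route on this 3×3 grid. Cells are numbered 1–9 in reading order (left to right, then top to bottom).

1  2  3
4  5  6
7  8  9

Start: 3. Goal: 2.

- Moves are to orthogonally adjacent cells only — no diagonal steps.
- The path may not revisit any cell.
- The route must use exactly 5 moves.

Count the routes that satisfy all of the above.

Need simple routes of exactly 5 moves from 3 to 2 (Manhattan distance 1, so 2 moves are spent on a detour and 2 undoing it).
Enumerating: 3 6 9 8 5 2 | 3 6 5 4 1 2.
That gives 2 routes.

2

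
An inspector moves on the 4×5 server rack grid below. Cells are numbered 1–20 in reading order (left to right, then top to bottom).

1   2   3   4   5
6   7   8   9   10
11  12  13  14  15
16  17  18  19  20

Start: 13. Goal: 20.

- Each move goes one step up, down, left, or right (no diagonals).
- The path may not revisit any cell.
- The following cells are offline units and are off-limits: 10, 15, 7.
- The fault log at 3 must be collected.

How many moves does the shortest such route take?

7

Any route passes through 3 somewhere between 13 and 20. Summing Manhattan distances along the two legs (13 → 3 → 20) gives a lower bound of 2 + 5 = 7 moves.
A route of 7 moves achieves this: 13 → 8 → 3 → 4 → 9 → 14 → 19 → 20.
Since 7 matches the lower bound, it is optimal.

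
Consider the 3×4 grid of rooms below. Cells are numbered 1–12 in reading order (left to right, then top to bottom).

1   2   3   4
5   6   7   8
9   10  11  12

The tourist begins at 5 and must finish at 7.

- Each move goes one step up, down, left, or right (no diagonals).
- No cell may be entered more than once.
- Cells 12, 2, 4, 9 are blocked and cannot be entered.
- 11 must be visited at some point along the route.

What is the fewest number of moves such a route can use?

4

Any route passes through 11 somewhere between 5 and 7. Summing Manhattan distances along the two legs (5 → 11 → 7) gives a lower bound of 3 + 1 = 4 moves.
A route of 4 moves achieves this: 5 → 6 → 10 → 11 → 7.
Since 4 matches the lower bound, it is optimal.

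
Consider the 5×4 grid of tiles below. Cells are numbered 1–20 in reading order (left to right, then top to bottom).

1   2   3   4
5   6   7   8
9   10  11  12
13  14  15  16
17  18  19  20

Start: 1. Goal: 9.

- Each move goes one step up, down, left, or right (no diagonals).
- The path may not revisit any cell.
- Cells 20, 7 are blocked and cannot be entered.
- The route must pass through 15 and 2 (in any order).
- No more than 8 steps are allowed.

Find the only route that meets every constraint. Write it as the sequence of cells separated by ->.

Any route must reach 15 and 2 and still end at 9 within 8 moves, so the order of the required stops is forced.
Route from 1: right 1 to 2, down 2 to 10, right 1 to 11, down 1 to 15, left 2 to 13, up 1 to 9 — 8 moves in all.
Check: all required cells visited; 8 ≤ 8 moves.

1 -> 2 -> 6 -> 10 -> 11 -> 15 -> 14 -> 13 -> 9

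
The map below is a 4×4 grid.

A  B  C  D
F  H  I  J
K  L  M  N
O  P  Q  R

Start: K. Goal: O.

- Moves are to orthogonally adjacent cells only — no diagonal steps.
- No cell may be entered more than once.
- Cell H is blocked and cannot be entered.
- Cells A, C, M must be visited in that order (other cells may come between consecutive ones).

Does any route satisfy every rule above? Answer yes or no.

yes

One route that works: K → F → A → B → C → I → M → Q → P → O.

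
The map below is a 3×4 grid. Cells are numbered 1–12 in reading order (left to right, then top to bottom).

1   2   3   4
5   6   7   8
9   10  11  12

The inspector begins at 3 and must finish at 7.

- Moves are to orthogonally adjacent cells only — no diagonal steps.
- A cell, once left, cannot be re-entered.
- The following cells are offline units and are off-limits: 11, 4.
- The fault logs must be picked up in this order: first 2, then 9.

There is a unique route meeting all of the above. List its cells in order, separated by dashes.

3 - 2 - 1 - 5 - 9 - 10 - 6 - 7

The waypoints must appear in the order 2, 9, with no cell reused.
Route from 3: 2× left (reaching 1), 2× down (reaching 9), right to 10, up to 6, right to 7 — 7 moves in all.
Check: order respected (2 at step 1, 9 at step 4).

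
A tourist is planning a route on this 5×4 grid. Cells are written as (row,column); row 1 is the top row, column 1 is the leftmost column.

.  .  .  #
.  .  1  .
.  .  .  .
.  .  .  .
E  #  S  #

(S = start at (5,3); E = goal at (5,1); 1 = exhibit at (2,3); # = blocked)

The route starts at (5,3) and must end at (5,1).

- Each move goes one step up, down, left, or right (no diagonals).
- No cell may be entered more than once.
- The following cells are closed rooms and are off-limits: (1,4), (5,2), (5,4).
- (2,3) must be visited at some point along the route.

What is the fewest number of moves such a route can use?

Any route passes through (2,3) somewhere between (5,3) and (5,1). Summing Manhattan distances along the two legs ((5,3) → (2,3) → (5,1)) gives a lower bound of 3 + 5 = 8 moves.
A route of 8 moves achieves this: (5,3) → (4,3) → (3,3) → (2,3) → (2,2) → (3,2) → (4,2) → (4,1) → (5,1).
Since 8 matches the lower bound, it is optimal.

8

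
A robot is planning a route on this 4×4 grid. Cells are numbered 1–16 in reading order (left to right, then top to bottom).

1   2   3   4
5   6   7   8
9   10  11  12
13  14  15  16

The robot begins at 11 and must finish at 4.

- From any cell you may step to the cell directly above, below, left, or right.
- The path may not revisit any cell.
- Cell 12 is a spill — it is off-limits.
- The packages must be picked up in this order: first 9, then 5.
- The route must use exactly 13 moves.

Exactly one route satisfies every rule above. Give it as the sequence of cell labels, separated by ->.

The waypoints must appear in the order 9, 5, with no cell reused.
Route from 11: down 1 to 15, left 2 to 13, up 1 to 9, right 1 to 10, up 1 to 6, left 1 to 5, up 1 to 1, right 2 to 3, down 1 to 7, right 1 to 8, up 1 to 4 — 13 moves in all.
Check: order respected (9 at step 4, 5 at step 7); 13 moves as required.

11 -> 15 -> 14 -> 13 -> 9 -> 10 -> 6 -> 5 -> 1 -> 2 -> 3 -> 7 -> 8 -> 4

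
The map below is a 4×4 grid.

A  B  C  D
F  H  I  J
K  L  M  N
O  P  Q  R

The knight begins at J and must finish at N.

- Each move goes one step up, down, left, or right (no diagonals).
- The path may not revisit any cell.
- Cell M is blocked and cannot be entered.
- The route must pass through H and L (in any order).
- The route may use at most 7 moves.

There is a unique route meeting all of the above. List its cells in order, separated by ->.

J -> I -> H -> L -> P -> Q -> R -> N

The budget equals the shortest possible length, so every move has to be on a shortest route through the required cells.
Route from J: left 2 to H, down 2 to P, right 2 to R, up 1 to N — 7 moves in all.
Check: all required cells visited; 7 ≤ 7 moves.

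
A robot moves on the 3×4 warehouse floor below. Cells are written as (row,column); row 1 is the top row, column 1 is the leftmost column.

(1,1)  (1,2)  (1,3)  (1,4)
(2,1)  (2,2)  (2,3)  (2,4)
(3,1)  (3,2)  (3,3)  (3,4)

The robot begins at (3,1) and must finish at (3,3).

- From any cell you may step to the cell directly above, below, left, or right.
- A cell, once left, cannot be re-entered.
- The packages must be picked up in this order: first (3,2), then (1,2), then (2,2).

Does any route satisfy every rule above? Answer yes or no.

no

Ignoring the required order, 11 revisit-free routes from (3,1) to (3,3) pass through all of (3,2), (1,2), and (2,2); the waypoint orders that occur are (3,2) → (2,2) → (1,2) (8); (1,2) → (2,2) → (3,2) (3) — never (3,2) → (1,2) → (2,2).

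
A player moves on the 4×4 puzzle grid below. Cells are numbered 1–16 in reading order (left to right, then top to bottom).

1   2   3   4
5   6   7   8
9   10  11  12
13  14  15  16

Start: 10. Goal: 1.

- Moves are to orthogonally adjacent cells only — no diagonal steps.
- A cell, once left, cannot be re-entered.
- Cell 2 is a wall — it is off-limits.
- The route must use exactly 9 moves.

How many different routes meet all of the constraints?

Need simple routes of exactly 9 moves from 10 to 1 (Manhattan distance 3, so 3 moves are spent on a detour and 3 undoing it).
Enumerating: 10 6 7 11 15 14 13 9 5 1 | 10 14 15 11 12 8 7 6 5 1 | 10 14 15 16 12 8 7 6 5 1 | 10 14 15 16 12 11 7 6 5 1 | 10 9 13 14 15 11 7 6 5 1 | 10 11 15 16 12 8 7 6 5 1 | 10 11 12 8 4 3 7 6 5 1 | 10 11 12 16 15 14 13 9 5 1.
That gives 8 routes.

8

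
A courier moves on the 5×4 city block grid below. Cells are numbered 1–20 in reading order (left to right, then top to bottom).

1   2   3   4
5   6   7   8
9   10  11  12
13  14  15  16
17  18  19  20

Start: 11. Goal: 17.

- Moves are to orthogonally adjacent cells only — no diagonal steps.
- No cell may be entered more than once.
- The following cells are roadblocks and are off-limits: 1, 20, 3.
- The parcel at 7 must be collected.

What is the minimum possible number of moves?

Any route passes through 7 somewhere between 11 and 17. Summing Manhattan distances along the two legs (11 → 7 → 17) gives a lower bound of 1 + 5 = 6 moves.
A route of 6 moves achieves this: 11 → 7 → 6 → 10 → 14 → 18 → 17.
Since 6 matches the lower bound, it is optimal.

6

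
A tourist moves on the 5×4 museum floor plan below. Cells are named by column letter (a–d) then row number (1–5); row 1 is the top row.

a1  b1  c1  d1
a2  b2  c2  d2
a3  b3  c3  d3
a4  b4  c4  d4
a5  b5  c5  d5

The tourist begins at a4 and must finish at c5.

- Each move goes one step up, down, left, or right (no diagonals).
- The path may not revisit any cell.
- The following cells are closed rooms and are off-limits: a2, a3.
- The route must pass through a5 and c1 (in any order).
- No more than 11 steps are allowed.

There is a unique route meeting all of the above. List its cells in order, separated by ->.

The 11-move cap with required stops at a5, c1 leaves no slack for detours.
Route from a4: down 1 to a5, right 1 to b5, up 4 to b1, right 1 to c1, down 4 to c5 — 11 moves in all.
Check: all required cells visited; 11 ≤ 11 moves.

a4 -> a5 -> b5 -> b4 -> b3 -> b2 -> b1 -> c1 -> c2 -> c3 -> c4 -> c5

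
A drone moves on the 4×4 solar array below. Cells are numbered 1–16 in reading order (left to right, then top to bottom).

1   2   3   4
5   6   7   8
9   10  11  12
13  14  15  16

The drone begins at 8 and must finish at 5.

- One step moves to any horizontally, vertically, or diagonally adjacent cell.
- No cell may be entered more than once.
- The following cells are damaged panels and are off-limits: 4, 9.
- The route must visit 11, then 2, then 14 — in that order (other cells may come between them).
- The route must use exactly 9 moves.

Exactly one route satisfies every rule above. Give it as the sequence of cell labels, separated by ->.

The waypoints must appear in the order 11, 2, 14, with no cell reused.
Route from 8: down-left 1 to 11, up-left 1 to 6, up 1 to 2, down-right 2 to 12, down-left 1 to 15, left 1 to 14, up 1 to 10, up-left 1 to 5 — 9 moves in all.
Check: order respected (11 at step 1, 2 at step 3, 14 at step 7); 9 moves as required.

8 -> 11 -> 6 -> 2 -> 7 -> 12 -> 15 -> 14 -> 10 -> 5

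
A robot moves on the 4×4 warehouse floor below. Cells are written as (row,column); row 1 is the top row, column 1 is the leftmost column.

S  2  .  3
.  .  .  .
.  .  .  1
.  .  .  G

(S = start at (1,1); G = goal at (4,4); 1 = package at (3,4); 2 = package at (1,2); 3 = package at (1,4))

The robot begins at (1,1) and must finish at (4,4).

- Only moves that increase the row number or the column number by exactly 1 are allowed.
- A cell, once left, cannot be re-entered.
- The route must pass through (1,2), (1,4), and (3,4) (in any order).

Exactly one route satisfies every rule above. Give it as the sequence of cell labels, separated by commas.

Moves only go right or down, so the column and row indices never decrease.
Route from (1,1): right 3 to (1,4), down 3 to (4,4) — 6 moves in all.
Check: all required cells visited.

(1,1), (1,2), (1,3), (1,4), (2,4), (3,4), (4,4)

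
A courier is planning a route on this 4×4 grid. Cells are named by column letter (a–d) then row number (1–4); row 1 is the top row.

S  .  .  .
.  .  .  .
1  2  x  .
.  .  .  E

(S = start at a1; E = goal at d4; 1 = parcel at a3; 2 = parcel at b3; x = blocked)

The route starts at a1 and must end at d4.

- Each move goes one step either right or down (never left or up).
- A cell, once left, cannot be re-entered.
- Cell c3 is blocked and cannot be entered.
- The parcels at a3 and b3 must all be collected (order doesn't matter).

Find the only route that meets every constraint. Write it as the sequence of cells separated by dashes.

Moves only go right or down, so the column and row indices never decrease.
Route from a1: down 2 to a3, right 1 to b3, down 1 to b4, right 2 to d4 — 6 moves in all.
Check: all required cells visited.

a1 - a2 - a3 - b3 - b4 - c4 - d4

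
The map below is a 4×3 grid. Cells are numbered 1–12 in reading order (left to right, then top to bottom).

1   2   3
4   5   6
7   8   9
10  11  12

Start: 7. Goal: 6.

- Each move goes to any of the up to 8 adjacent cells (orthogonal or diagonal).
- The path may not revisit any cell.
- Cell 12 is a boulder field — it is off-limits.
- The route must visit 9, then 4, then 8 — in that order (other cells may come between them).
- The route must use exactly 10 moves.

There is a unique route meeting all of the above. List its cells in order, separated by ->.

7 -> 10 -> 11 -> 9 -> 5 -> 3 -> 2 -> 1 -> 4 -> 8 -> 6

The waypoints must appear in the order 9, 4, 8, with no cell reused.
Route from 7: down 1 to 10, right 1 to 11, up-right 1 to 9, up-left 1 to 5, up-right 1 to 3, left 2 to 1, down 1 to 4, down-right 1 to 8, up-right 1 to 6 — 10 moves in all.
Check: order respected (9 at step 3, 4 at step 8, 8 at step 9); 10 moves as required.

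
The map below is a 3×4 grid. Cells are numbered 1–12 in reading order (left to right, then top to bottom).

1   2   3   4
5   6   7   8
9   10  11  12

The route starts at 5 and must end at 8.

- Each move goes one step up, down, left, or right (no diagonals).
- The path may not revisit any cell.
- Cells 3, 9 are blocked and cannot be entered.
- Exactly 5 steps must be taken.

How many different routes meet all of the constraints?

4

Need simple routes of exactly 5 moves from 5 to 8 (Manhattan distance 3, so 1 moves are spent on a detour and 1 undoing it).
Enumerating: 5 1 2 6 7 8 | 5 6 10 11 7 8 | 5 6 10 11 12 8 | 5 6 7 11 12 8.
That gives 4 routes.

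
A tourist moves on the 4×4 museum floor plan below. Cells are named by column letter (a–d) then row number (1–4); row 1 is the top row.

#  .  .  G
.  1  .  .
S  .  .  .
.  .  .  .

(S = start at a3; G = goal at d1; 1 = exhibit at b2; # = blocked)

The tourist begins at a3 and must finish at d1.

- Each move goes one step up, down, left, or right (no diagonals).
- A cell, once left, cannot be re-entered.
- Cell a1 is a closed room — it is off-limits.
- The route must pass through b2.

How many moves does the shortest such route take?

5

Any route passes through b2 somewhere between a3 and d1. Summing Manhattan distances along the two legs (a3 → b2 → d1) gives a lower bound of 2 + 3 = 5 moves.
A route of 5 moves achieves this: a3 → a2 → b2 → b1 → c1 → d1.
Since 5 matches the lower bound, it is optimal.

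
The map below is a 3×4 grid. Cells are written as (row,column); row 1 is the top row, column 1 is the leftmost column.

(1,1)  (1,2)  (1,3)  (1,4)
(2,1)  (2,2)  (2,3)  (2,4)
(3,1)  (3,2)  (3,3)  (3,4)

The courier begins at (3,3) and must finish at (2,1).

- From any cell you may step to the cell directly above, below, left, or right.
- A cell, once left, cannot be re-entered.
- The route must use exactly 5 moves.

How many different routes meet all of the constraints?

Need simple routes of exactly 5 moves from (3,3) to (2,1) (Manhattan distance 3, so 1 moves are spent on a detour and 1 undoing it).
Enumerating: (3,3) (2,3) (1,3) (1,2) (2,2) (2,1) | (3,3) (2,3) (1,3) (1,2) (1,1) (2,1) | (3,3) (2,3) (2,2) (1,2) (1,1) (2,1) | (3,3) (2,3) (2,2) (3,2) (3,1) (2,1) | (3,3) (3,2) (2,2) (1,2) (1,1) (2,1) | (3,3) (3,4) (2,4) (2,3) (2,2) (2,1).
That gives 6 routes.

6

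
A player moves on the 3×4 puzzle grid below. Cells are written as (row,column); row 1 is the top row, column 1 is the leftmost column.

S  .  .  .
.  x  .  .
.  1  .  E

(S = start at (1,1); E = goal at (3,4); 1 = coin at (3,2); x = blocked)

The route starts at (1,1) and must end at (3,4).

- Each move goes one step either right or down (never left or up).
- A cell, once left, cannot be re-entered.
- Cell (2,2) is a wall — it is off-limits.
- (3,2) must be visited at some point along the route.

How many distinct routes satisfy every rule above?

A right/down-only route from (1,1) to (3,4) makes exactly 2 down-moves and 3 right-moves in some order.
With no other constraints that would be C(5,2) = 10 routes.
Split at (3,2) and multiply the segment counts (each segment already excludes blocked cells): (1,1)→(3,2): 1; (3,2)→(3,4): 1; product = 1.
That gives 1 route.

1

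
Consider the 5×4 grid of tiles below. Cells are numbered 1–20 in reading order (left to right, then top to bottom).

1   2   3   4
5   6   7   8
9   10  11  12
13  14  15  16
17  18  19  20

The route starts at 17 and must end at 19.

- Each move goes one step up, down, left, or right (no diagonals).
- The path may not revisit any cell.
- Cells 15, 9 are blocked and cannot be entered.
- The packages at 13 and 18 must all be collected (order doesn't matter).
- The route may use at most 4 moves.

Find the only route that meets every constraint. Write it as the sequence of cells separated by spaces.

17 13 14 18 19

The budget equals the shortest possible length, so every move has to be on a shortest route through the required cells.
Route from 17: up 1 to 13, right 1 to 14, down 1 to 18, right 1 to 19 — 4 moves in all.
Check: all required cells visited; 4 ≤ 4 moves.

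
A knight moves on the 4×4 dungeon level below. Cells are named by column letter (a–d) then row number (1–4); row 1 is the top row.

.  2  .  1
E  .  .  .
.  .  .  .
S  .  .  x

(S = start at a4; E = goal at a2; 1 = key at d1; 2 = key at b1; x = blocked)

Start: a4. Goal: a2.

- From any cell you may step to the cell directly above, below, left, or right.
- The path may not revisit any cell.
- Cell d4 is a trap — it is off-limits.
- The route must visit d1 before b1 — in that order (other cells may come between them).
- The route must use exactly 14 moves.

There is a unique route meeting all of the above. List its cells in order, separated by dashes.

a4 - a3 - b3 - b4 - c4 - c3 - d3 - d2 - d1 - c1 - c2 - b2 - b1 - a1 - a2

The waypoints must appear in the order d1, b1, with no cell reused.
Route from a4: up to a3, right to b3, down to b4, right to c4, up to c3, right to d3, 2× up (reaching d1), left to c1, down to c2, left to b2, up to b1, left to a1, down to a2 — 14 moves in all.
Check: order respected (1 at step 8, 2 at step 12); 14 moves as required.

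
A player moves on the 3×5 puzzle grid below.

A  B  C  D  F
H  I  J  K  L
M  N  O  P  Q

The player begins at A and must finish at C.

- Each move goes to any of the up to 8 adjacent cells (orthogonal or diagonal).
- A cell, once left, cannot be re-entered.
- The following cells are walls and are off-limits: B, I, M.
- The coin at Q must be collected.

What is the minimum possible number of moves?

Any route passes through Q somewhere between A and C. Summing Chebyshev distances along the two legs (A → Q → C) gives a lower bound of 4 + 2 = 6 moves.
That bound ignores the blocked cells. Measuring each leg by the fewest moves that actually steer around them (A→Q: 5; Q→C: 2) raises the lower bound to 7.
A route of 7 moves exists: A → H → N → J → P → Q → K → C.
Since 7 matches that lower bound, it is optimal.

7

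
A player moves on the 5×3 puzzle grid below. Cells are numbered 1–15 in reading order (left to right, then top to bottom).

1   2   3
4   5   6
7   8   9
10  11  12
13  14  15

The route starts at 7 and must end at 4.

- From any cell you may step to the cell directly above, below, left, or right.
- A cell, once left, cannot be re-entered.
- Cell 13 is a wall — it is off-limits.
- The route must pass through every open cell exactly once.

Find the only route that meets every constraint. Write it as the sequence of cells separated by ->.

Need to visit all 14 open cells exactly once, starting at 7 and ending at 4.
Cell 15 has only two open neighbours (12 and 14), so the path must pass straight through it: one of those is the cell it's entered from and the other is where it exits.
Route from 7: down to 10, right to 11, down to 14, right to 15, 2× up (reaching 9), left to 8, up to 5, right to 6, up to 3, 2× left (reaching 1), down to 4 — 13 moves in all.
Check: all 14 open cells covered.

7 -> 10 -> 11 -> 14 -> 15 -> 12 -> 9 -> 8 -> 5 -> 6 -> 3 -> 2 -> 1 -> 4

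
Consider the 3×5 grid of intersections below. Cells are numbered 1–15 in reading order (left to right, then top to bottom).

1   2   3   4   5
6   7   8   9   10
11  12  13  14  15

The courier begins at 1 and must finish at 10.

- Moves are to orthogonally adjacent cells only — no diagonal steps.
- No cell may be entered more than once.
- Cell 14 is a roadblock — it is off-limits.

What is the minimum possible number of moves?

The Manhattan distance from 1 to 10 is |1−2| + |1−5| = 5, so at least 5 moves are needed.
A route of 5 moves achieves this: 1 → 6 → 7 → 8 → 9 → 10.
Since 5 matches the lower bound, it is optimal.

5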